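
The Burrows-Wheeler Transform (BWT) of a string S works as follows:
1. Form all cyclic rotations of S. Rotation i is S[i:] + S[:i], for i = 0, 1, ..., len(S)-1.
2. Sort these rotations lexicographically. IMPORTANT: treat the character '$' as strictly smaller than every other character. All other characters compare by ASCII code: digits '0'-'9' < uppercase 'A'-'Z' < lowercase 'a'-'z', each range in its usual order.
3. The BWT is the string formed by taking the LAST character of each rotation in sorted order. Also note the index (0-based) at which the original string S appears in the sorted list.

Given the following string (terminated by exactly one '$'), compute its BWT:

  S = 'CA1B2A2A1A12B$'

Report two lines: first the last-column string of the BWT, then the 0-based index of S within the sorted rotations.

All 14 rotations (rotation i = S[i:]+S[:i]):
  rot[0] = CA1B2A2A1A12B$
  rot[1] = A1B2A2A1A12B$C
  rot[2] = 1B2A2A1A12B$CA
  rot[3] = B2A2A1A12B$CA1
  rot[4] = 2A2A1A12B$CA1B
  rot[5] = A2A1A12B$CA1B2
  rot[6] = 2A1A12B$CA1B2A
  rot[7] = A1A12B$CA1B2A2
  rot[8] = 1A12B$CA1B2A2A
  rot[9] = A12B$CA1B2A2A1
  rot[10] = 12B$CA1B2A2A1A
  rot[11] = 2B$CA1B2A2A1A1
  rot[12] = B$CA1B2A2A1A12
  rot[13] = $CA1B2A2A1A12B
Sorted (with $ < everything):
  sorted[0] = $CA1B2A2A1A12B  (last char: 'B')
  sorted[1] = 12B$CA1B2A2A1A  (last char: 'A')
  sorted[2] = 1A12B$CA1B2A2A  (last char: 'A')
  sorted[3] = 1B2A2A1A12B$CA  (last char: 'A')
  sorted[4] = 2A1A12B$CA1B2A  (last char: 'A')
  sorted[5] = 2A2A1A12B$CA1B  (last char: 'B')
  sorted[6] = 2B$CA1B2A2A1A1  (last char: '1')
  sorted[7] = A12B$CA1B2A2A1  (last char: '1')
  sorted[8] = A1A12B$CA1B2A2  (last char: '2')
  sorted[9] = A1B2A2A1A12B$C  (last char: 'C')
  sorted[10] = A2A1A12B$CA1B2  (last char: '2')
  sorted[11] = B$CA1B2A2A1A12  (last char: '2')
  sorted[12] = B2A2A1A12B$CA1  (last char: '1')
  sorted[13] = CA1B2A2A1A12B$  (last char: '$')
Last column: BAAAAB112C221$
Original string S is at sorted index 13

Answer: BAAAAB112C221$
13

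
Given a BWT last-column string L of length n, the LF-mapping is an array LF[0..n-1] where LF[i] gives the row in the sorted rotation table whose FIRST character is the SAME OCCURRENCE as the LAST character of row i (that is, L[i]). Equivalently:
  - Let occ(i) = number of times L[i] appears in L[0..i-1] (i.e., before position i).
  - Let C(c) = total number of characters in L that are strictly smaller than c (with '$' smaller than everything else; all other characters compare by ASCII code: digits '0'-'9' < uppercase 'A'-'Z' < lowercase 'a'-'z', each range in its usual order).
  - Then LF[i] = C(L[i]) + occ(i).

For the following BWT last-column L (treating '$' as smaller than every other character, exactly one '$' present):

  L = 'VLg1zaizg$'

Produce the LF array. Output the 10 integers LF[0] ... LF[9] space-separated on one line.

Answer: 3 2 5 1 8 4 7 9 6 0

Derivation:
Char counts: '$':1, '1':1, 'L':1, 'V':1, 'a':1, 'g':2, 'i':1, 'z':2
C (first-col start): C('$')=0, C('1')=1, C('L')=2, C('V')=3, C('a')=4, C('g')=5, C('i')=7, C('z')=8
L[0]='V': occ=0, LF[0]=C('V')+0=3+0=3
L[1]='L': occ=0, LF[1]=C('L')+0=2+0=2
L[2]='g': occ=0, LF[2]=C('g')+0=5+0=5
L[3]='1': occ=0, LF[3]=C('1')+0=1+0=1
L[4]='z': occ=0, LF[4]=C('z')+0=8+0=8
L[5]='a': occ=0, LF[5]=C('a')+0=4+0=4
L[6]='i': occ=0, LF[6]=C('i')+0=7+0=7
L[7]='z': occ=1, LF[7]=C('z')+1=8+1=9
L[8]='g': occ=1, LF[8]=C('g')+1=5+1=6
L[9]='$': occ=0, LF[9]=C('$')+0=0+0=0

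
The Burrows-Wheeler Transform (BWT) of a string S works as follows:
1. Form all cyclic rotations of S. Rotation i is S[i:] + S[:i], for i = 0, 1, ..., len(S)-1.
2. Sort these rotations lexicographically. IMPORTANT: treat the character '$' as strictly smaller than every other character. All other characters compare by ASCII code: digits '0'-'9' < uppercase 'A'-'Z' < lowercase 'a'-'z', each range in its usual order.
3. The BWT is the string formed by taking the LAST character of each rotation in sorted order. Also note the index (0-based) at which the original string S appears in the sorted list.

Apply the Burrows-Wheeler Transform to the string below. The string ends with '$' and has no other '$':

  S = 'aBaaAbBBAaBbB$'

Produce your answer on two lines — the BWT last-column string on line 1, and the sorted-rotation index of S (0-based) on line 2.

Answer: BBabBbaaa$ABBA
9

Derivation:
All 14 rotations (rotation i = S[i:]+S[:i]):
  rot[0] = aBaaAbBBAaBbB$
  rot[1] = BaaAbBBAaBbB$a
  rot[2] = aaAbBBAaBbB$aB
  rot[3] = aAbBBAaBbB$aBa
  rot[4] = AbBBAaBbB$aBaa
  rot[5] = bBBAaBbB$aBaaA
  rot[6] = BBAaBbB$aBaaAb
  rot[7] = BAaBbB$aBaaAbB
  rot[8] = AaBbB$aBaaAbBB
  rot[9] = aBbB$aBaaAbBBA
  rot[10] = BbB$aBaaAbBBAa
  rot[11] = bB$aBaaAbBBAaB
  rot[12] = B$aBaaAbBBAaBb
  rot[13] = $aBaaAbBBAaBbB
Sorted (with $ < everything):
  sorted[0] = $aBaaAbBBAaBbB  (last char: 'B')
  sorted[1] = AaBbB$aBaaAbBB  (last char: 'B')
  sorted[2] = AbBBAaBbB$aBaa  (last char: 'a')
  sorted[3] = B$aBaaAbBBAaBb  (last char: 'b')
  sorted[4] = BAaBbB$aBaaAbB  (last char: 'B')
  sorted[5] = BBAaBbB$aBaaAb  (last char: 'b')
  sorted[6] = BaaAbBBAaBbB$a  (last char: 'a')
  sorted[7] = BbB$aBaaAbBBAa  (last char: 'a')
  sorted[8] = aAbBBAaBbB$aBa  (last char: 'a')
  sorted[9] = aBaaAbBBAaBbB$  (last char: '$')
  sorted[10] = aBbB$aBaaAbBBA  (last char: 'A')
  sorted[11] = aaAbBBAaBbB$aB  (last char: 'B')
  sorted[12] = bB$aBaaAbBBAaB  (last char: 'B')
  sorted[13] = bBBAaBbB$aBaaA  (last char: 'A')
Last column: BBabBbaaa$ABBA
Original string S is at sorted index 9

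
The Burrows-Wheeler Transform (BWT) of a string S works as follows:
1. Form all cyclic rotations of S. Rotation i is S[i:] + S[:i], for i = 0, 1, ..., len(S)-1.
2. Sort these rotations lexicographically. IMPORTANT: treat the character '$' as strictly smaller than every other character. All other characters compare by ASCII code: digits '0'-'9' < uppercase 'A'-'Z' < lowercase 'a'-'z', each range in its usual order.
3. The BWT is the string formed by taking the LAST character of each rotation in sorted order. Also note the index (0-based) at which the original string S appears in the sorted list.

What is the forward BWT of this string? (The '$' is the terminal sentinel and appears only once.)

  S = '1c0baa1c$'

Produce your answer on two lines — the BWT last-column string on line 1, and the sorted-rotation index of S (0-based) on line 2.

All 9 rotations (rotation i = S[i:]+S[:i]):
  rot[0] = 1c0baa1c$
  rot[1] = c0baa1c$1
  rot[2] = 0baa1c$1c
  rot[3] = baa1c$1c0
  rot[4] = aa1c$1c0b
  rot[5] = a1c$1c0ba
  rot[6] = 1c$1c0baa
  rot[7] = c$1c0baa1
  rot[8] = $1c0baa1c
Sorted (with $ < everything):
  sorted[0] = $1c0baa1c  (last char: 'c')
  sorted[1] = 0baa1c$1c  (last char: 'c')
  sorted[2] = 1c$1c0baa  (last char: 'a')
  sorted[3] = 1c0baa1c$  (last char: '$')
  sorted[4] = a1c$1c0ba  (last char: 'a')
  sorted[5] = aa1c$1c0b  (last char: 'b')
  sorted[6] = baa1c$1c0  (last char: '0')
  sorted[7] = c$1c0baa1  (last char: '1')
  sorted[8] = c0baa1c$1  (last char: '1')
Last column: cca$ab011
Original string S is at sorted index 3

Answer: cca$ab011
3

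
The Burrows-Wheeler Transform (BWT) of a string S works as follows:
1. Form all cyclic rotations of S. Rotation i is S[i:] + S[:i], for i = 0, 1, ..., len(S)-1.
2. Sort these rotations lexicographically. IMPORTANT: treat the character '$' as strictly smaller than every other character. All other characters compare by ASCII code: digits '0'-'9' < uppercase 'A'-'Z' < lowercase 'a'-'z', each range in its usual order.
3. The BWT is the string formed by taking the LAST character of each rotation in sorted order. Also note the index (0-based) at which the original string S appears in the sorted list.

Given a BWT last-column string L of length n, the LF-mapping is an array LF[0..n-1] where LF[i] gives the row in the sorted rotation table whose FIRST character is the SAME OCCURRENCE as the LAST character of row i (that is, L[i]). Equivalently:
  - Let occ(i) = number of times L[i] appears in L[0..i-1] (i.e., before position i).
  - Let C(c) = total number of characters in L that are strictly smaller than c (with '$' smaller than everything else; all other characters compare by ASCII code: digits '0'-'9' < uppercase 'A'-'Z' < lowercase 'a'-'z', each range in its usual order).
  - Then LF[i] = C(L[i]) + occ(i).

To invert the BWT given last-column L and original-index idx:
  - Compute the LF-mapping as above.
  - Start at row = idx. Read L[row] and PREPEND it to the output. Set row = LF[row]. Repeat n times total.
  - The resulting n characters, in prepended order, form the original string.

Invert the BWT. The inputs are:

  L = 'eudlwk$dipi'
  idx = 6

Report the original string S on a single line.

LF mapping: 3 9 1 7 10 6 0 2 4 8 5
Walk LF starting at row 6, prepending L[row]:
  step 1: row=6, L[6]='$', prepend. Next row=LF[6]=0
  step 2: row=0, L[0]='e', prepend. Next row=LF[0]=3
  step 3: row=3, L[3]='l', prepend. Next row=LF[3]=7
  step 4: row=7, L[7]='d', prepend. Next row=LF[7]=2
  step 5: row=2, L[2]='d', prepend. Next row=LF[2]=1
  step 6: row=1, L[1]='u', prepend. Next row=LF[1]=9
  step 7: row=9, L[9]='p', prepend. Next row=LF[9]=8
  step 8: row=8, L[8]='i', prepend. Next row=LF[8]=4
  step 9: row=4, L[4]='w', prepend. Next row=LF[4]=10
  step 10: row=10, L[10]='i', prepend. Next row=LF[10]=5
  step 11: row=5, L[5]='k', prepend. Next row=LF[5]=6
Reversed output: kiwipuddle$

Answer: kiwipuddle$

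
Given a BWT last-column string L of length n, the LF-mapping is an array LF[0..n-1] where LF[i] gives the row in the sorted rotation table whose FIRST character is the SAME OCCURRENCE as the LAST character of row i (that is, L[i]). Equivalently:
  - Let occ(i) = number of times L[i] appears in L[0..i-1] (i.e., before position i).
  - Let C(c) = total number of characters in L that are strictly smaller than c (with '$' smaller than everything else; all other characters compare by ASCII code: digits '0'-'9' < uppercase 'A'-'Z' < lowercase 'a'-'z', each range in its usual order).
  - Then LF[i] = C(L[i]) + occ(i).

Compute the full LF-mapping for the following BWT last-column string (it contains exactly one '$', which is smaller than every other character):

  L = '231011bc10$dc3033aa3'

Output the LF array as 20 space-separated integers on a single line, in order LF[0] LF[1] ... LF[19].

Char counts: '$':1, '0':3, '1':4, '2':1, '3':5, 'a':2, 'b':1, 'c':2, 'd':1
C (first-col start): C('$')=0, C('0')=1, C('1')=4, C('2')=8, C('3')=9, C('a')=14, C('b')=16, C('c')=17, C('d')=19
L[0]='2': occ=0, LF[0]=C('2')+0=8+0=8
L[1]='3': occ=0, LF[1]=C('3')+0=9+0=9
L[2]='1': occ=0, LF[2]=C('1')+0=4+0=4
L[3]='0': occ=0, LF[3]=C('0')+0=1+0=1
L[4]='1': occ=1, LF[4]=C('1')+1=4+1=5
L[5]='1': occ=2, LF[5]=C('1')+2=4+2=6
L[6]='b': occ=0, LF[6]=C('b')+0=16+0=16
L[7]='c': occ=0, LF[7]=C('c')+0=17+0=17
L[8]='1': occ=3, LF[8]=C('1')+3=4+3=7
L[9]='0': occ=1, LF[9]=C('0')+1=1+1=2
L[10]='$': occ=0, LF[10]=C('$')+0=0+0=0
L[11]='d': occ=0, LF[11]=C('d')+0=19+0=19
L[12]='c': occ=1, LF[12]=C('c')+1=17+1=18
L[13]='3': occ=1, LF[13]=C('3')+1=9+1=10
L[14]='0': occ=2, LF[14]=C('0')+2=1+2=3
L[15]='3': occ=2, LF[15]=C('3')+2=9+2=11
L[16]='3': occ=3, LF[16]=C('3')+3=9+3=12
L[17]='a': occ=0, LF[17]=C('a')+0=14+0=14
L[18]='a': occ=1, LF[18]=C('a')+1=14+1=15
L[19]='3': occ=4, LF[19]=C('3')+4=9+4=13

Answer: 8 9 4 1 5 6 16 17 7 2 0 19 18 10 3 11 12 14 15 13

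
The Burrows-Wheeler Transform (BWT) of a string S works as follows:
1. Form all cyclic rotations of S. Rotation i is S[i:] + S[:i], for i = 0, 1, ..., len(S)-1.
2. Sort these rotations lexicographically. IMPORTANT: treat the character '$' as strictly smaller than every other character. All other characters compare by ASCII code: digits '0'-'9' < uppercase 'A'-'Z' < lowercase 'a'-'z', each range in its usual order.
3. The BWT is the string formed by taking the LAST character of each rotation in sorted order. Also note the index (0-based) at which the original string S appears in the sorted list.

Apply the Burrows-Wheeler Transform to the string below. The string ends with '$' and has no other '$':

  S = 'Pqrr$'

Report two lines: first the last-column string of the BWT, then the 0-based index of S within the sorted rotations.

Answer: r$Prq
1

Derivation:
All 5 rotations (rotation i = S[i:]+S[:i]):
  rot[0] = Pqrr$
  rot[1] = qrr$P
  rot[2] = rr$Pq
  rot[3] = r$Pqr
  rot[4] = $Pqrr
Sorted (with $ < everything):
  sorted[0] = $Pqrr  (last char: 'r')
  sorted[1] = Pqrr$  (last char: '$')
  sorted[2] = qrr$P  (last char: 'P')
  sorted[3] = r$Pqr  (last char: 'r')
  sorted[4] = rr$Pq  (last char: 'q')
Last column: r$Prq
Original string S is at sorted index 1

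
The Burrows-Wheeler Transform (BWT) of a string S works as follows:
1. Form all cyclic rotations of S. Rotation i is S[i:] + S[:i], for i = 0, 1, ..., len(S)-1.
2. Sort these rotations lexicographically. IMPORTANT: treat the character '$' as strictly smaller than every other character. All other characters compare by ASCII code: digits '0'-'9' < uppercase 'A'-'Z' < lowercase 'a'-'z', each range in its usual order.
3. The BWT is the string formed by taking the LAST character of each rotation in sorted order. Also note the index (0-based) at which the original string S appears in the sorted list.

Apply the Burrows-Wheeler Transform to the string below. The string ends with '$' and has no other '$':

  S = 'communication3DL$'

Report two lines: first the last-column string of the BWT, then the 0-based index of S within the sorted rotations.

All 17 rotations (rotation i = S[i:]+S[:i]):
  rot[0] = communication3DL$
  rot[1] = ommunication3DL$c
  rot[2] = mmunication3DL$co
  rot[3] = munication3DL$com
  rot[4] = unication3DL$comm
  rot[5] = nication3DL$commu
  rot[6] = ication3DL$commun
  rot[7] = cation3DL$communi
  rot[8] = ation3DL$communic
  rot[9] = tion3DL$communica
  rot[10] = ion3DL$communicat
  rot[11] = on3DL$communicati
  rot[12] = n3DL$communicatio
  rot[13] = 3DL$communication
  rot[14] = DL$communication3
  rot[15] = L$communication3D
  rot[16] = $communication3DL
Sorted (with $ < everything):
  sorted[0] = $communication3DL  (last char: 'L')
  sorted[1] = 3DL$communication  (last char: 'n')
  sorted[2] = DL$communication3  (last char: '3')
  sorted[3] = L$communication3D  (last char: 'D')
  sorted[4] = ation3DL$communic  (last char: 'c')
  sorted[5] = cation3DL$communi  (last char: 'i')
  sorted[6] = communication3DL$  (last char: '$')
  sorted[7] = ication3DL$commun  (last char: 'n')
  sorted[8] = ion3DL$communicat  (last char: 't')
  sorted[9] = mmunication3DL$co  (last char: 'o')
  sorted[10] = munication3DL$com  (last char: 'm')
  sorted[11] = n3DL$communicatio  (last char: 'o')
  sorted[12] = nication3DL$commu  (last char: 'u')
  sorted[13] = ommunication3DL$c  (last char: 'c')
  sorted[14] = on3DL$communicati  (last char: 'i')
  sorted[15] = tion3DL$communica  (last char: 'a')
  sorted[16] = unication3DL$comm  (last char: 'm')
Last column: Ln3Dci$ntomouciam
Original string S is at sorted index 6

Answer: Ln3Dci$ntomouciam
6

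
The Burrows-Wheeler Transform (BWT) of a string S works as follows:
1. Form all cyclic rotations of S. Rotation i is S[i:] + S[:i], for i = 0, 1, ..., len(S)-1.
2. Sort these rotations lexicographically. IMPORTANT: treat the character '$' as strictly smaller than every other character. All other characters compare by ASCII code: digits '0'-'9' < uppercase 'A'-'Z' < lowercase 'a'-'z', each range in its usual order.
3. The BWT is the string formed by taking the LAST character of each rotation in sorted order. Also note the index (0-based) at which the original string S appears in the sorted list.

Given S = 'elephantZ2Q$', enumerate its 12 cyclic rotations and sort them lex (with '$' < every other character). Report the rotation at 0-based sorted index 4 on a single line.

All 12 rotations (rotation i = S[i:]+S[:i]):
  rot[0] = elephantZ2Q$
  rot[1] = lephantZ2Q$e
  rot[2] = ephantZ2Q$el
  rot[3] = phantZ2Q$ele
  rot[4] = hantZ2Q$elep
  rot[5] = antZ2Q$eleph
  rot[6] = ntZ2Q$elepha
  rot[7] = tZ2Q$elephan
  rot[8] = Z2Q$elephant
  rot[9] = 2Q$elephantZ
  rot[10] = Q$elephantZ2
  rot[11] = $elephantZ2Q
Sorted (with $ < everything):
  sorted[0] = $elephantZ2Q
  sorted[1] = 2Q$elephantZ
  sorted[2] = Q$elephantZ2
  sorted[3] = Z2Q$elephant
  sorted[4] = antZ2Q$eleph
  sorted[5] = elephantZ2Q$
  sorted[6] = ephantZ2Q$el
  sorted[7] = hantZ2Q$elep
  sorted[8] = lephantZ2Q$e
  sorted[9] = ntZ2Q$elepha
  sorted[10] = phantZ2Q$ele
  sorted[11] = tZ2Q$elephan
sorted[4] = antZ2Q$eleph

Answer: antZ2Q$eleph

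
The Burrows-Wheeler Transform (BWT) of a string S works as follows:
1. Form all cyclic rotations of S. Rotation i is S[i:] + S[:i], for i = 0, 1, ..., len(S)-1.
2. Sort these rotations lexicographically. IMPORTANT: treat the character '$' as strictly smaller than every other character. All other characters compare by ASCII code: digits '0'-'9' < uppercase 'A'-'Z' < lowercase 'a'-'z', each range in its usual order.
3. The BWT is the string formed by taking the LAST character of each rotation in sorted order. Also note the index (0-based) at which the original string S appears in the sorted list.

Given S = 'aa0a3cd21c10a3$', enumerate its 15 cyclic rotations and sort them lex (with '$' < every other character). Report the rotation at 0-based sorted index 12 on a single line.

Answer: c10a3$aa0a3cd21

Derivation:
All 15 rotations (rotation i = S[i:]+S[:i]):
  rot[0] = aa0a3cd21c10a3$
  rot[1] = a0a3cd21c10a3$a
  rot[2] = 0a3cd21c10a3$aa
  rot[3] = a3cd21c10a3$aa0
  rot[4] = 3cd21c10a3$aa0a
  rot[5] = cd21c10a3$aa0a3
  rot[6] = d21c10a3$aa0a3c
  rot[7] = 21c10a3$aa0a3cd
  rot[8] = 1c10a3$aa0a3cd2
  rot[9] = c10a3$aa0a3cd21
  rot[10] = 10a3$aa0a3cd21c
  rot[11] = 0a3$aa0a3cd21c1
  rot[12] = a3$aa0a3cd21c10
  rot[13] = 3$aa0a3cd21c10a
  rot[14] = $aa0a3cd21c10a3
Sorted (with $ < everything):
  sorted[0] = $aa0a3cd21c10a3
  sorted[1] = 0a3$aa0a3cd21c1
  sorted[2] = 0a3cd21c10a3$aa
  sorted[3] = 10a3$aa0a3cd21c
  sorted[4] = 1c10a3$aa0a3cd2
  sorted[5] = 21c10a3$aa0a3cd
  sorted[6] = 3$aa0a3cd21c10a
  sorted[7] = 3cd21c10a3$aa0a
  sorted[8] = a0a3cd21c10a3$a
  sorted[9] = a3$aa0a3cd21c10
  sorted[10] = a3cd21c10a3$aa0
  sorted[11] = aa0a3cd21c10a3$
  sorted[12] = c10a3$aa0a3cd21
  sorted[13] = cd21c10a3$aa0a3
  sorted[14] = d21c10a3$aa0a3c
sorted[12] = c10a3$aa0a3cd21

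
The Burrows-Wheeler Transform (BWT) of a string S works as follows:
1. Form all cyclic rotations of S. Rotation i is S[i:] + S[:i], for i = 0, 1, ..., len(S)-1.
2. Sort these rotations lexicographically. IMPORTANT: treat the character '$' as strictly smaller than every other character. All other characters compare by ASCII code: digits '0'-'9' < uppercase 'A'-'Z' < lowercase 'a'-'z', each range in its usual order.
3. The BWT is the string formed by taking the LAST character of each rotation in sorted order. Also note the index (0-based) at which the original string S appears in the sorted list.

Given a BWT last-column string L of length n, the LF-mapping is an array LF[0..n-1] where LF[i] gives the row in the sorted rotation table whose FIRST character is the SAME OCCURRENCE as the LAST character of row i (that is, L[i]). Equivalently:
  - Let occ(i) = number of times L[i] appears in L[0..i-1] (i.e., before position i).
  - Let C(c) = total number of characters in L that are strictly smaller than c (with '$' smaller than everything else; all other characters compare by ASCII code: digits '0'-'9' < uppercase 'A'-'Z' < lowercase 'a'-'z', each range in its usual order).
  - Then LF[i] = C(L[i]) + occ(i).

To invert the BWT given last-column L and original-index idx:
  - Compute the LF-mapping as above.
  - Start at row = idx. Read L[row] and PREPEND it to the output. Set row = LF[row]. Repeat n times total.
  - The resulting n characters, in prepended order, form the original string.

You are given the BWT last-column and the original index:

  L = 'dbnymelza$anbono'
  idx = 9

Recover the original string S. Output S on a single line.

Answer: nannybamboozled$

Derivation:
LF mapping: 5 3 9 14 8 6 7 15 1 0 2 10 4 12 11 13
Walk LF starting at row 9, prepending L[row]:
  step 1: row=9, L[9]='$', prepend. Next row=LF[9]=0
  step 2: row=0, L[0]='d', prepend. Next row=LF[0]=5
  step 3: row=5, L[5]='e', prepend. Next row=LF[5]=6
  step 4: row=6, L[6]='l', prepend. Next row=LF[6]=7
  step 5: row=7, L[7]='z', prepend. Next row=LF[7]=15
  step 6: row=15, L[15]='o', prepend. Next row=LF[15]=13
  step 7: row=13, L[13]='o', prepend. Next row=LF[13]=12
  step 8: row=12, L[12]='b', prepend. Next row=LF[12]=4
  step 9: row=4, L[4]='m', prepend. Next row=LF[4]=8
  step 10: row=8, L[8]='a', prepend. Next row=LF[8]=1
  step 11: row=1, L[1]='b', prepend. Next row=LF[1]=3
  step 12: row=3, L[3]='y', prepend. Next row=LF[3]=14
  step 13: row=14, L[14]='n', prepend. Next row=LF[14]=11
  step 14: row=11, L[11]='n', prepend. Next row=LF[11]=10
  step 15: row=10, L[10]='a', prepend. Next row=LF[10]=2
  step 16: row=2, L[2]='n', prepend. Next row=LF[2]=9
Reversed output: nannybamboozled$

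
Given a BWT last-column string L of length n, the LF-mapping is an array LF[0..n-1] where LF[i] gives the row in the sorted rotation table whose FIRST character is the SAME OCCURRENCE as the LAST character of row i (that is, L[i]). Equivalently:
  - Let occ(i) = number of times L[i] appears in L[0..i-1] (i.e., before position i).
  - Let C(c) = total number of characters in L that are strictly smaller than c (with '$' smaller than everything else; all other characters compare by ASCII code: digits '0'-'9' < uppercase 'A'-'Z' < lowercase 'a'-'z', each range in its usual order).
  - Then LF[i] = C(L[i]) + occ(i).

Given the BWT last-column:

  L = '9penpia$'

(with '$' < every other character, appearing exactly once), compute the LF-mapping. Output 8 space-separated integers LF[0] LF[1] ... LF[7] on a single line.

Char counts: '$':1, '9':1, 'a':1, 'e':1, 'i':1, 'n':1, 'p':2
C (first-col start): C('$')=0, C('9')=1, C('a')=2, C('e')=3, C('i')=4, C('n')=5, C('p')=6
L[0]='9': occ=0, LF[0]=C('9')+0=1+0=1
L[1]='p': occ=0, LF[1]=C('p')+0=6+0=6
L[2]='e': occ=0, LF[2]=C('e')+0=3+0=3
L[3]='n': occ=0, LF[3]=C('n')+0=5+0=5
L[4]='p': occ=1, LF[4]=C('p')+1=6+1=7
L[5]='i': occ=0, LF[5]=C('i')+0=4+0=4
L[6]='a': occ=0, LF[6]=C('a')+0=2+0=2
L[7]='$': occ=0, LF[7]=C('$')+0=0+0=0

Answer: 1 6 3 5 7 4 2 0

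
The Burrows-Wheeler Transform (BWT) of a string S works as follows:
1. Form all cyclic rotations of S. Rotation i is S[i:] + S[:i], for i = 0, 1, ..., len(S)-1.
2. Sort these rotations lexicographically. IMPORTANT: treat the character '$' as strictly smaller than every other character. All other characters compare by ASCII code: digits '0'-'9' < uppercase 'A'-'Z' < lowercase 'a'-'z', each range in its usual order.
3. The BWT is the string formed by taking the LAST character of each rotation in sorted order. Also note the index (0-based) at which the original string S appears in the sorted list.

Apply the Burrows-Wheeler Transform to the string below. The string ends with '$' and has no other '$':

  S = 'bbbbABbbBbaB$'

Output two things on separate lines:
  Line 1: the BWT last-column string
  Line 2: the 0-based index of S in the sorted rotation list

All 13 rotations (rotation i = S[i:]+S[:i]):
  rot[0] = bbbbABbbBbaB$
  rot[1] = bbbABbbBbaB$b
  rot[2] = bbABbbBbaB$bb
  rot[3] = bABbbBbaB$bbb
  rot[4] = ABbbBbaB$bbbb
  rot[5] = BbbBbaB$bbbbA
  rot[6] = bbBbaB$bbbbAB
  rot[7] = bBbaB$bbbbABb
  rot[8] = BbaB$bbbbABbb
  rot[9] = baB$bbbbABbbB
  rot[10] = aB$bbbbABbbBb
  rot[11] = B$bbbbABbbBba
  rot[12] = $bbbbABbbBbaB
Sorted (with $ < everything):
  sorted[0] = $bbbbABbbBbaB  (last char: 'B')
  sorted[1] = ABbbBbaB$bbbb  (last char: 'b')
  sorted[2] = B$bbbbABbbBba  (last char: 'a')
  sorted[3] = BbaB$bbbbABbb  (last char: 'b')
  sorted[4] = BbbBbaB$bbbbA  (last char: 'A')
  sorted[5] = aB$bbbbABbbBb  (last char: 'b')
  sorted[6] = bABbbBbaB$bbb  (last char: 'b')
  sorted[7] = bBbaB$bbbbABb  (last char: 'b')
  sorted[8] = baB$bbbbABbbB  (last char: 'B')
  sorted[9] = bbABbbBbaB$bb  (last char: 'b')
  sorted[10] = bbBbaB$bbbbAB  (last char: 'B')
  sorted[11] = bbbABbbBbaB$b  (last char: 'b')
  sorted[12] = bbbbABbbBbaB$  (last char: '$')
Last column: BbabAbbbBbBb$
Original string S is at sorted index 12

Answer: BbabAbbbBbBb$
12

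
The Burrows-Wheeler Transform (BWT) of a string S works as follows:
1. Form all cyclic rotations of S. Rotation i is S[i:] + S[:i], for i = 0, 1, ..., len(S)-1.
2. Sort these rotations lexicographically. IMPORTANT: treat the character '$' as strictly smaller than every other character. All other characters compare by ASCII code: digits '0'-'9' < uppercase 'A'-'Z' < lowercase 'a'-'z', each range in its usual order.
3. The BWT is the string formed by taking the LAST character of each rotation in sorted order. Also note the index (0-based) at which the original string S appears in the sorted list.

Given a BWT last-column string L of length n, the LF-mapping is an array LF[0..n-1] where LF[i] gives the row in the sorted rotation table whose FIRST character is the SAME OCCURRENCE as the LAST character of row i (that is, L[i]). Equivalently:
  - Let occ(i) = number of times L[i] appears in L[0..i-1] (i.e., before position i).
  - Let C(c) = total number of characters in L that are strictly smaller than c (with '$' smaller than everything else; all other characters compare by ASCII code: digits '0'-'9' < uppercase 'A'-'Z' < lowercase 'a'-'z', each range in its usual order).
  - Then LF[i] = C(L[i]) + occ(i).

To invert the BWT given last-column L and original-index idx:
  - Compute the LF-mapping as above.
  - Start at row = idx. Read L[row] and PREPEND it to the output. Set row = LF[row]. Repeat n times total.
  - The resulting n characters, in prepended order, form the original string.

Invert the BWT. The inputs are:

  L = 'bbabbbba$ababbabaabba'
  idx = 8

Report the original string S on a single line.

Answer: abbbbbaaabbababbabab$

Derivation:
LF mapping: 9 10 1 11 12 13 14 2 0 3 15 4 16 17 5 18 6 7 19 20 8
Walk LF starting at row 8, prepending L[row]:
  step 1: row=8, L[8]='$', prepend. Next row=LF[8]=0
  step 2: row=0, L[0]='b', prepend. Next row=LF[0]=9
  step 3: row=9, L[9]='a', prepend. Next row=LF[9]=3
  step 4: row=3, L[3]='b', prepend. Next row=LF[3]=11
  step 5: row=11, L[11]='a', prepend. Next row=LF[11]=4
  step 6: row=4, L[4]='b', prepend. Next row=LF[4]=12
  step 7: row=12, L[12]='b', prepend. Next row=LF[12]=16
  step 8: row=16, L[16]='a', prepend. Next row=LF[16]=6
  step 9: row=6, L[6]='b', prepend. Next row=LF[6]=14
  step 10: row=14, L[14]='a', prepend. Next row=LF[14]=5
  step 11: row=5, L[5]='b', prepend. Next row=LF[5]=13
  step 12: row=13, L[13]='b', prepend. Next row=LF[13]=17
  step 13: row=17, L[17]='a', prepend. Next row=LF[17]=7
  step 14: row=7, L[7]='a', prepend. Next row=LF[7]=2
  step 15: row=2, L[2]='a', prepend. Next row=LF[2]=1
  step 16: row=1, L[1]='b', prepend. Next row=LF[1]=10
  step 17: row=10, L[10]='b', prepend. Next row=LF[10]=15
  step 18: row=15, L[15]='b', prepend. Next row=LF[15]=18
  step 19: row=18, L[18]='b', prepend. Next row=LF[18]=19
  step 20: row=19, L[19]='b', prepend. Next row=LF[19]=20
  step 21: row=20, L[20]='a', prepend. Next row=LF[20]=8
Reversed output: abbbbbaaabbababbabab$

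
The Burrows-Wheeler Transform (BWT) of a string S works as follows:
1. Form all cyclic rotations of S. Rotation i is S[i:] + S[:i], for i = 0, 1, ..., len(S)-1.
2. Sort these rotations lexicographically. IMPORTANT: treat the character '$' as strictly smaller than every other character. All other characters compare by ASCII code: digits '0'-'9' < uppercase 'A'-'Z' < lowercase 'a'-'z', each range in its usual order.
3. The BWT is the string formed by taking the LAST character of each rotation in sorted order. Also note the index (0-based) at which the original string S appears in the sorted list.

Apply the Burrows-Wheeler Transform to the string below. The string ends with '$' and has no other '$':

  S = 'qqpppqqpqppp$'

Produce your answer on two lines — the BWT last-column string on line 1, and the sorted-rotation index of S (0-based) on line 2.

Answer: pppqqpqppqq$p
11

Derivation:
All 13 rotations (rotation i = S[i:]+S[:i]):
  rot[0] = qqpppqqpqppp$
  rot[1] = qpppqqpqppp$q
  rot[2] = pppqqpqppp$qq
  rot[3] = ppqqpqppp$qqp
  rot[4] = pqqpqppp$qqpp
  rot[5] = qqpqppp$qqppp
  rot[6] = qpqppp$qqpppq
  rot[7] = pqppp$qqpppqq
  rot[8] = qppp$qqpppqqp
  rot[9] = ppp$qqpppqqpq
  rot[10] = pp$qqpppqqpqp
  rot[11] = p$qqpppqqpqpp
  rot[12] = $qqpppqqpqppp
Sorted (with $ < everything):
  sorted[0] = $qqpppqqpqppp  (last char: 'p')
  sorted[1] = p$qqpppqqpqpp  (last char: 'p')
  sorted[2] = pp$qqpppqqpqp  (last char: 'p')
  sorted[3] = ppp$qqpppqqpq  (last char: 'q')
  sorted[4] = pppqqpqppp$qq  (last char: 'q')
  sorted[5] = ppqqpqppp$qqp  (last char: 'p')
  sorted[6] = pqppp$qqpppqq  (last char: 'q')
  sorted[7] = pqqpqppp$qqpp  (last char: 'p')
  sorted[8] = qppp$qqpppqqp  (last char: 'p')
  sorted[9] = qpppqqpqppp$q  (last char: 'q')
  sorted[10] = qpqppp$qqpppq  (last char: 'q')
  sorted[11] = qqpppqqpqppp$  (last char: '$')
  sorted[12] = qqpqppp$qqppp  (last char: 'p')
Last column: pppqqpqppqq$p
Original string S is at sorted index 11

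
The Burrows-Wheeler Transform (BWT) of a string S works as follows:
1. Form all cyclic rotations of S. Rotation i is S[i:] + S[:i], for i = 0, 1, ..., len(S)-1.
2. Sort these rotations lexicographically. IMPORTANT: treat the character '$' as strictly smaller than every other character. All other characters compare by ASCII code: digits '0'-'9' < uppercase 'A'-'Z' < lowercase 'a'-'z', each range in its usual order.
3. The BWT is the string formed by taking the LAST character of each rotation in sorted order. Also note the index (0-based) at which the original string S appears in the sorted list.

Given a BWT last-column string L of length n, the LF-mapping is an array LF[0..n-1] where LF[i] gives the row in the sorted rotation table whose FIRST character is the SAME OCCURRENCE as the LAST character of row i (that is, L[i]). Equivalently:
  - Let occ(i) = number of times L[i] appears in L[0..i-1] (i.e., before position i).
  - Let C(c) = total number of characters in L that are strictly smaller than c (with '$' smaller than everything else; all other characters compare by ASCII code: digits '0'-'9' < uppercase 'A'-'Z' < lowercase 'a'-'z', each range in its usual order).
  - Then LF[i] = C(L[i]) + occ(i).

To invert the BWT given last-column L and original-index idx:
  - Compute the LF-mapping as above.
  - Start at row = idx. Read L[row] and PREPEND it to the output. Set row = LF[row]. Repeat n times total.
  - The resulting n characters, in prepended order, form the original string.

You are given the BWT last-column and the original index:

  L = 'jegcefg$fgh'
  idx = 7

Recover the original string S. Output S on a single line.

Answer: ggeceffghj$

Derivation:
LF mapping: 10 2 6 1 3 4 7 0 5 8 9
Walk LF starting at row 7, prepending L[row]:
  step 1: row=7, L[7]='$', prepend. Next row=LF[7]=0
  step 2: row=0, L[0]='j', prepend. Next row=LF[0]=10
  step 3: row=10, L[10]='h', prepend. Next row=LF[10]=9
  step 4: row=9, L[9]='g', prepend. Next row=LF[9]=8
  step 5: row=8, L[8]='f', prepend. Next row=LF[8]=5
  step 6: row=5, L[5]='f', prepend. Next row=LF[5]=4
  step 7: row=4, L[4]='e', prepend. Next row=LF[4]=3
  step 8: row=3, L[3]='c', prepend. Next row=LF[3]=1
  step 9: row=1, L[1]='e', prepend. Next row=LF[1]=2
  step 10: row=2, L[2]='g', prepend. Next row=LF[2]=6
  step 11: row=6, L[6]='g', prepend. Next row=LF[6]=7
Reversed output: ggeceffghj$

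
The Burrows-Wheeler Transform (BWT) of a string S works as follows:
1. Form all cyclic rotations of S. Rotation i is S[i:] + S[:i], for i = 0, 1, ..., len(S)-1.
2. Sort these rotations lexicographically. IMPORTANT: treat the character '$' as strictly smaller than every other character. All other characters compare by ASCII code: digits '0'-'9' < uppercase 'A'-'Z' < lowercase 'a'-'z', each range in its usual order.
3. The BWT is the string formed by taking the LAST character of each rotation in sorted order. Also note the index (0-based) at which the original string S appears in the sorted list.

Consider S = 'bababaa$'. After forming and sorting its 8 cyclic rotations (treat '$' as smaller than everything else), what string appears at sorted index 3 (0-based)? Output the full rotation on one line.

Answer: abaa$bab

Derivation:
All 8 rotations (rotation i = S[i:]+S[:i]):
  rot[0] = bababaa$
  rot[1] = ababaa$b
  rot[2] = babaa$ba
  rot[3] = abaa$bab
  rot[4] = baa$baba
  rot[5] = aa$babab
  rot[6] = a$bababa
  rot[7] = $bababaa
Sorted (with $ < everything):
  sorted[0] = $bababaa
  sorted[1] = a$bababa
  sorted[2] = aa$babab
  sorted[3] = abaa$bab
  sorted[4] = ababaa$b
  sorted[5] = baa$baba
  sorted[6] = babaa$ba
  sorted[7] = bababaa$
sorted[3] = abaa$bab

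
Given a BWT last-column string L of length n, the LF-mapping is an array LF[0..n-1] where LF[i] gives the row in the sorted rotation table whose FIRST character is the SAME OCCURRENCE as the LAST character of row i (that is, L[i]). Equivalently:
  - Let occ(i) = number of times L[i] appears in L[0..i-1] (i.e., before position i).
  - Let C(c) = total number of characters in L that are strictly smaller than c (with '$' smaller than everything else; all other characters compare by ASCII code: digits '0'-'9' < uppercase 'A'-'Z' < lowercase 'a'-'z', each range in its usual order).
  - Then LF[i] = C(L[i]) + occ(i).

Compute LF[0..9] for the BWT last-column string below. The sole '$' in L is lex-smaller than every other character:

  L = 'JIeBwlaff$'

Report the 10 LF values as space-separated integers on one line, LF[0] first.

Answer: 3 2 5 1 9 8 4 6 7 0

Derivation:
Char counts: '$':1, 'B':1, 'I':1, 'J':1, 'a':1, 'e':1, 'f':2, 'l':1, 'w':1
C (first-col start): C('$')=0, C('B')=1, C('I')=2, C('J')=3, C('a')=4, C('e')=5, C('f')=6, C('l')=8, C('w')=9
L[0]='J': occ=0, LF[0]=C('J')+0=3+0=3
L[1]='I': occ=0, LF[1]=C('I')+0=2+0=2
L[2]='e': occ=0, LF[2]=C('e')+0=5+0=5
L[3]='B': occ=0, LF[3]=C('B')+0=1+0=1
L[4]='w': occ=0, LF[4]=C('w')+0=9+0=9
L[5]='l': occ=0, LF[5]=C('l')+0=8+0=8
L[6]='a': occ=0, LF[6]=C('a')+0=4+0=4
L[7]='f': occ=0, LF[7]=C('f')+0=6+0=6
L[8]='f': occ=1, LF[8]=C('f')+1=6+1=7
L[9]='$': occ=0, LF[9]=C('$')+0=0+0=0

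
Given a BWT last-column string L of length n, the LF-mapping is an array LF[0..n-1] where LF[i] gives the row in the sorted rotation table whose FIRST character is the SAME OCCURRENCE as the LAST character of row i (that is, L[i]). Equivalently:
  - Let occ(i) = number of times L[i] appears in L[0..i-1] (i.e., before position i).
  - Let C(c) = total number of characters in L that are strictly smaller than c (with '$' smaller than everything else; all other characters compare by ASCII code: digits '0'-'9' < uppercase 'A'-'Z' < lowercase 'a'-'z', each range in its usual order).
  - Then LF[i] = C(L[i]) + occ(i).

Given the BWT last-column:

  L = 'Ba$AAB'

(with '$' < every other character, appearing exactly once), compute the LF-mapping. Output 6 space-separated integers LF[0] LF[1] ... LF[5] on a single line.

Char counts: '$':1, 'A':2, 'B':2, 'a':1
C (first-col start): C('$')=0, C('A')=1, C('B')=3, C('a')=5
L[0]='B': occ=0, LF[0]=C('B')+0=3+0=3
L[1]='a': occ=0, LF[1]=C('a')+0=5+0=5
L[2]='$': occ=0, LF[2]=C('$')+0=0+0=0
L[3]='A': occ=0, LF[3]=C('A')+0=1+0=1
L[4]='A': occ=1, LF[4]=C('A')+1=1+1=2
L[5]='B': occ=1, LF[5]=C('B')+1=3+1=4

Answer: 3 5 0 1 2 4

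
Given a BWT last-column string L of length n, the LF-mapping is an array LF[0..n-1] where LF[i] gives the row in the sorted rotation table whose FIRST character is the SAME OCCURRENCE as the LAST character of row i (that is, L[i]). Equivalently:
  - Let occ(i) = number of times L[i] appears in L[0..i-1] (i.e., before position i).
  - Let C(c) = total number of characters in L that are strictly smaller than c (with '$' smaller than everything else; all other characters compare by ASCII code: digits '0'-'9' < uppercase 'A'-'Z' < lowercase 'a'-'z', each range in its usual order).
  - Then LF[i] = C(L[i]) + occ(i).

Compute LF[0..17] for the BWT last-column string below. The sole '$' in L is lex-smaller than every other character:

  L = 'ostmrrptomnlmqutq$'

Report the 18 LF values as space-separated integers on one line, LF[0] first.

Char counts: '$':1, 'l':1, 'm':3, 'n':1, 'o':2, 'p':1, 'q':2, 'r':2, 's':1, 't':3, 'u':1
C (first-col start): C('$')=0, C('l')=1, C('m')=2, C('n')=5, C('o')=6, C('p')=8, C('q')=9, C('r')=11, C('s')=13, C('t')=14, C('u')=17
L[0]='o': occ=0, LF[0]=C('o')+0=6+0=6
L[1]='s': occ=0, LF[1]=C('s')+0=13+0=13
L[2]='t': occ=0, LF[2]=C('t')+0=14+0=14
L[3]='m': occ=0, LF[3]=C('m')+0=2+0=2
L[4]='r': occ=0, LF[4]=C('r')+0=11+0=11
L[5]='r': occ=1, LF[5]=C('r')+1=11+1=12
L[6]='p': occ=0, LF[6]=C('p')+0=8+0=8
L[7]='t': occ=1, LF[7]=C('t')+1=14+1=15
L[8]='o': occ=1, LF[8]=C('o')+1=6+1=7
L[9]='m': occ=1, LF[9]=C('m')+1=2+1=3
L[10]='n': occ=0, LF[10]=C('n')+0=5+0=5
L[11]='l': occ=0, LF[11]=C('l')+0=1+0=1
L[12]='m': occ=2, LF[12]=C('m')+2=2+2=4
L[13]='q': occ=0, LF[13]=C('q')+0=9+0=9
L[14]='u': occ=0, LF[14]=C('u')+0=17+0=17
L[15]='t': occ=2, LF[15]=C('t')+2=14+2=16
L[16]='q': occ=1, LF[16]=C('q')+1=9+1=10
L[17]='$': occ=0, LF[17]=C('$')+0=0+0=0

Answer: 6 13 14 2 11 12 8 15 7 3 5 1 4 9 17 16 10 0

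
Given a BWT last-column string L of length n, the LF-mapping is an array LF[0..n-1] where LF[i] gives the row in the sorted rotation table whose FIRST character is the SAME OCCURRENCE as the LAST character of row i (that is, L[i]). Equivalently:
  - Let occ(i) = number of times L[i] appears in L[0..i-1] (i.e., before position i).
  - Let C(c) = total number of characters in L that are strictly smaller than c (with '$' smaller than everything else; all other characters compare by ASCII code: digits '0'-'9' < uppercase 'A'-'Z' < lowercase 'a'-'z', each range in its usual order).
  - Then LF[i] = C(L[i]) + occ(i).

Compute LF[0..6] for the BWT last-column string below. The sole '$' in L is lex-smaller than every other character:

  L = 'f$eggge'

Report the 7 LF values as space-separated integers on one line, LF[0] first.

Char counts: '$':1, 'e':2, 'f':1, 'g':3
C (first-col start): C('$')=0, C('e')=1, C('f')=3, C('g')=4
L[0]='f': occ=0, LF[0]=C('f')+0=3+0=3
L[1]='$': occ=0, LF[1]=C('$')+0=0+0=0
L[2]='e': occ=0, LF[2]=C('e')+0=1+0=1
L[3]='g': occ=0, LF[3]=C('g')+0=4+0=4
L[4]='g': occ=1, LF[4]=C('g')+1=4+1=5
L[5]='g': occ=2, LF[5]=C('g')+2=4+2=6
L[6]='e': occ=1, LF[6]=C('e')+1=1+1=2

Answer: 3 0 1 4 5 6 2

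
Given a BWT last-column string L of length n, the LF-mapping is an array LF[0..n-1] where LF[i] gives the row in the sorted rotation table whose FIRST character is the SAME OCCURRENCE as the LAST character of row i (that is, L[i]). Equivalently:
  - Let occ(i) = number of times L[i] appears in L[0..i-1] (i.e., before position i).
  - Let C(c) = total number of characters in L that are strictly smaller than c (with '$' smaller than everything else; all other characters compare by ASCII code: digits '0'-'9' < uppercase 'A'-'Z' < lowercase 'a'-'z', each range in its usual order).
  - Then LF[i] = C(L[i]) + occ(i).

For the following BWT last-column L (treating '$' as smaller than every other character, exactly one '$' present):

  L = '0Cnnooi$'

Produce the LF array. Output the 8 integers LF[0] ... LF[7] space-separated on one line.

Char counts: '$':1, '0':1, 'C':1, 'i':1, 'n':2, 'o':2
C (first-col start): C('$')=0, C('0')=1, C('C')=2, C('i')=3, C('n')=4, C('o')=6
L[0]='0': occ=0, LF[0]=C('0')+0=1+0=1
L[1]='C': occ=0, LF[1]=C('C')+0=2+0=2
L[2]='n': occ=0, LF[2]=C('n')+0=4+0=4
L[3]='n': occ=1, LF[3]=C('n')+1=4+1=5
L[4]='o': occ=0, LF[4]=C('o')+0=6+0=6
L[5]='o': occ=1, LF[5]=C('o')+1=6+1=7
L[6]='i': occ=0, LF[6]=C('i')+0=3+0=3
L[7]='$': occ=0, LF[7]=C('$')+0=0+0=0

Answer: 1 2 4 5 6 7 3 0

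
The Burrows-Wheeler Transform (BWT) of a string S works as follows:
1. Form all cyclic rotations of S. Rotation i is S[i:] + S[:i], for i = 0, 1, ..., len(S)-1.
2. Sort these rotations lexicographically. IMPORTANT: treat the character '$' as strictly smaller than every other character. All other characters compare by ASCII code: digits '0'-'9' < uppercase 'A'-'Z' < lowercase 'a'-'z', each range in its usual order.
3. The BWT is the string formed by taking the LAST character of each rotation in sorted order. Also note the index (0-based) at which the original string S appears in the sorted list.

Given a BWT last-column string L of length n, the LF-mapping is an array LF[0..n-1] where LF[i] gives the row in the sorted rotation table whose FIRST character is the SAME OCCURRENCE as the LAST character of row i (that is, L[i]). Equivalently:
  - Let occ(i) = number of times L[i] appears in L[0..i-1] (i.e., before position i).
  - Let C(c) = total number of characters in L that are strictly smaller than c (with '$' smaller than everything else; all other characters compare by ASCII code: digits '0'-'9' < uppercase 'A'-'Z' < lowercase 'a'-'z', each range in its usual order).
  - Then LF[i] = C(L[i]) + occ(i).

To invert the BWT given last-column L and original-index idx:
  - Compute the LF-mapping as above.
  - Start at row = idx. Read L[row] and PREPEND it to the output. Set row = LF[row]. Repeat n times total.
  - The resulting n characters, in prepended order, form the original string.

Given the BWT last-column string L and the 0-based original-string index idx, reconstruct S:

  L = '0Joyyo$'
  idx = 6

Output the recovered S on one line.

Answer: yoyoJ0$

Derivation:
LF mapping: 1 2 3 5 6 4 0
Walk LF starting at row 6, prepending L[row]:
  step 1: row=6, L[6]='$', prepend. Next row=LF[6]=0
  step 2: row=0, L[0]='0', prepend. Next row=LF[0]=1
  step 3: row=1, L[1]='J', prepend. Next row=LF[1]=2
  step 4: row=2, L[2]='o', prepend. Next row=LF[2]=3
  step 5: row=3, L[3]='y', prepend. Next row=LF[3]=5
  step 6: row=5, L[5]='o', prepend. Next row=LF[5]=4
  step 7: row=4, L[4]='y', prepend. Next row=LF[4]=6
Reversed output: yoyoJ0$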